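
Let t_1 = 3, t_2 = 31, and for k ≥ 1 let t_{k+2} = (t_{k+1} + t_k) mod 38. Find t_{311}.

Computing terms: t_1 = 3, t_2 = 31, t_3 = 34, t_4 = 27, t_5 = 23, t_6 = 12, t_7 = 35, t_8 = 9, t_9 = 6, t_{10} = 15, t_{11} = 21, t_{12} = 36, t_{13} = 19, t_{14} = 17, t_{15} = 36, t_{16} = 15, t_{17} = 13, t_{18} = 28, t_{19} = 3, t_{20} = 31.
The sequence repeats with period 18.
(311 - 1) mod 18 = 4, so t_{311} = t_5 = 23.

23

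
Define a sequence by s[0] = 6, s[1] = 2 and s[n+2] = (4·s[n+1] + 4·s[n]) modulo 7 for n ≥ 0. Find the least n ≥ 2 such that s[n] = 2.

Listing terms: s[0] = 6,  s[1] = 2,  s[2] = 4,  s[3] = 3,  s[4] = 0,  s[5] = 5,  s[6] = 6,  s[7] = 2.
The sequence repeats with period 6.
The value 2 next appears (with n ≥ 2) at s[7].

7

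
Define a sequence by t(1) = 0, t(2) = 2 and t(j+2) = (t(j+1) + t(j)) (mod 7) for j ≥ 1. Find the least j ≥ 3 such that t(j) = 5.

8

We have t(1) = 0, t(2) = 2, t(3) = 2, t(4) = 4, t(5) = 6, t(6) = 3, t(7) = 2, t(8) = 5, t(9) = 0, t(10) = 5, t(11) = 5, t(12) = 3, t(13) = 1, t(14) = 4, t(15) = 5, t(16) = 2, t(17) = 0, t(18) = 2.
The sequence repeats with period 16.
The value 5 first appears (with j ≥ 3) at t(8).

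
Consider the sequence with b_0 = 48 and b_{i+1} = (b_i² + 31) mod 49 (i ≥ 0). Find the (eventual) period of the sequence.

Computing terms: b_0 = 48, b_1 = 32, b_2 = 26, b_3 = 21, b_4 = 31, b_5 = 12, b_6 = 28, b_7 = 31.
Since b_7 = b_4 = 31, the sequence is eventually periodic: after a pre-period of length 4 it cycles with period 3.

3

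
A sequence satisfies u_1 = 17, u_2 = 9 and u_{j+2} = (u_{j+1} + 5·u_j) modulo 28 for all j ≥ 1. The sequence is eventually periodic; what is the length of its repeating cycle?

Computing terms: u_1 = 17,  u_2 = 9,  u_3 = 10,  u_4 = 27,  u_5 = 21,  u_6 = 16,  u_7 = 9,  u_8 = 5,  u_9 = 22,  u_{10} = 19,  u_{11} = 17,  u_{12} = 0,  u_{13} = 1,  u_{14} = 1,  u_{15} = 6,  u_{16} = 11,  u_{17} = 13,  u_{18} = 12,  u_{19} = 21,  u_{20} = 25,  u_{21} = 18,  u_{22} = 3,  u_{23} = 9,  u_{24} = 24,  u_{25} = 13,  u_{26} = 21,  u_{27} = 2,  u_{28} = 23,  u_{29} = 5,  u_{30} = 8,  u_{31} = 5,  u_{32} = 17,  u_{33} = 14,  u_{34} = 15,  u_{35} = 1,  u_{36} = 20,  u_{37} = 25,  u_{38} = 13,  u_{39} = 26,  u_{40} = 7,  u_{41} = 25,  u_{42} = 4,  u_{43} = 17,  u_{44} = 9.
The sequence repeats with period 42.

42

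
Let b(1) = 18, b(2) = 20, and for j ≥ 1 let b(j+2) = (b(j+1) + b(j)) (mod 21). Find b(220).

Computing terms: b(1) = 18; b(2) = 20; b(3) = 17; b(4) = 16; b(5) = 12; b(6) = 7; b(7) = 19; b(8) = 5; b(9) = 3; b(10) = 8; b(11) = 11; b(12) = 19; b(13) = 9; b(14) = 7; b(15) = 16; b(16) = 2; b(17) = 18; b(18) = 20.
Since (b(17), b(18)) = (b(1), b(2)) = (18, 20) (two consecutive terms determine the rest), the sequence is periodic with period 16.
So b(220) = b(1 + ((220-1) mod 16)) = b(12) = 19.

19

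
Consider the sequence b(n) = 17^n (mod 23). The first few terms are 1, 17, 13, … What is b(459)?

5

Computing terms: b(0) = 1,  b(1) = 17,  b(2) = 13,  b(3) = 14,  b(4) = 8,  b(5) = 21,  b(6) = 12,  b(7) = 20,  b(8) = 18,  b(9) = 7,  b(10) = 4,  b(11) = 22,  b(12) = 6,  b(13) = 10,  b(14) = 9,  b(15) = 15,  b(16) = 2,  b(17) = 11,  b(18) = 3,  b(19) = 5,  b(20) = 16,  b(21) = 19,  b(22) = 1.
Since b(22) = b(0) = 1, the sequence is periodic with period 22.
So b(459) = b(0 + ((459-0) mod 22)) = b(19) = 5.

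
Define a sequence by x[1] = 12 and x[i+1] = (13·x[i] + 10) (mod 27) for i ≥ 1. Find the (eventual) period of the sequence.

We have x[1] = 12,  x[2] = 4,  x[3] = 8,  x[4] = 6,  x[5] = 7,  x[6] = 20,  x[7] = 0,  x[8] = 10,  x[9] = 5,  x[10] = 21,  x[11] = 13,  x[12] = 17,  x[13] = 15,  x[14] = 16,  x[15] = 2,  x[16] = 9,  x[17] = 19,  x[18] = 14,  x[19] = 3,  x[20] = 22,  x[21] = 26,  x[22] = 24,  x[23] = 25,  x[24] = 11,  x[25] = 18,  x[26] = 1,  x[27] = 23,  x[28] = 12.
Since x[28] = x[1] = 12, the sequence is periodic with period 27.

27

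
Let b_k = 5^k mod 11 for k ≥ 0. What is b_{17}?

We have b_0 = 1; b_1 = 5; b_2 = 3; b_3 = 4; b_4 = 9; b_5 = 1.
The sequence repeats with period 5.
(17 - 0) mod 5 = 2, so b_{17} = b_2 = 3.

3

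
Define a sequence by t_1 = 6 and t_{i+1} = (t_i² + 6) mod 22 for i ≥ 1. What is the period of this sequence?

Computing terms: t_1 = 6,  t_2 = 20,  t_3 = 10,  t_4 = 18,  t_5 = 0,  t_6 = 6.
The sequence repeats with period 5.

5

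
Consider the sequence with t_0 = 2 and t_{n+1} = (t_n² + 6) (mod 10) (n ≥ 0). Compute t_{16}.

0

Computing terms: t_0 = 2,  t_1 = 0,  t_2 = 6,  t_3 = 2.
The sequence repeats with period 3.
(16 - 0) mod 3 = 1, so t_{16} = t_1 = 0.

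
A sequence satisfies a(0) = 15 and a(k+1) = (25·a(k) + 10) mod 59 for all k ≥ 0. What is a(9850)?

7

a(0) = 15,  a(1) = 31,  a(2) = 18,  a(3) = 47,  a(4) = 5,  a(5) = 17,  a(6) = 22,  a(7) = 29,  a(8) = 27,  a(9) = 36,  a(10) = 25,  a(11) = 45,  a(12) = 14,  a(13) = 6,  a(14) = 42,  a(15) = 57,  a(16) = 19,  a(17) = 13,  a(18) = 40,  a(19) = 7,  a(20) = 8,  a(21) = 33,  a(22) = 9,  a(23) = 58,  a(24) = 44,  a(25) = 48,  a(26) = 30,  a(27) = 52,  a(28) = 12,  a(29) = 15.
Since a(29) = a(0) = 15, the sequence is periodic with period 29.
(9850 - 0) mod 29 = 19, so a(9850) = a(19) = 7.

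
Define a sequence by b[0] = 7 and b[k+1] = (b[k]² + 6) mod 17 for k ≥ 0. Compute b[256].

Computing terms: b[0] = 7, b[1] = 4, b[2] = 5, b[3] = 14, b[4] = 15, b[5] = 10, b[6] = 4.
Since b[6] = b[1] = 4, the sequence is eventually periodic: after a pre-period of length 1 it cycles with period 5.
For k ≥ 1, b[k] depends only on (k - 1) mod 5. (256 - 1) mod 5 = 0, so b[256] = b[1] = 4.

4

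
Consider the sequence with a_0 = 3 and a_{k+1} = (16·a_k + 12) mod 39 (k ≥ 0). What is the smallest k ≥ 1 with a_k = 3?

3

Computing terms: a_0 = 3; a_1 = 21; a_2 = 36; a_3 = 3.
The sequence repeats with period 3.
The value 3 next appears (with k ≥ 1) at a_3.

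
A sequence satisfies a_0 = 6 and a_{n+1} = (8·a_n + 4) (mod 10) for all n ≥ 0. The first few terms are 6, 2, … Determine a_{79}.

4

Listing terms: a_0 = 6, a_1 = 2, a_2 = 0, a_3 = 4, a_4 = 6.
The sequence repeats with period 4.
So a_{79} = a_{0 + ((79-0) mod 4)} = a_3 = 4.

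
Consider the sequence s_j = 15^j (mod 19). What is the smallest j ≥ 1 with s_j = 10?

We have s_0 = 1,  s_1 = 15,  s_2 = 16,  s_3 = 12,  s_4 = 9,  s_5 = 2,  s_6 = 11,  s_7 = 13,  s_8 = 5,  s_9 = 18,  s_{10} = 4,  s_{11} = 3,  s_{12} = 7,  s_{13} = 10,  s_{14} = 17,  s_{15} = 8,  s_{16} = 6,  s_{17} = 14,  s_{18} = 1.
The sequence repeats with period 18.
The value 10 first appears (with j ≥ 1) at s_{13}.

13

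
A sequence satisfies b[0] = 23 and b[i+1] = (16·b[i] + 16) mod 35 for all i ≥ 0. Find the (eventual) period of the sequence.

15

We have b[0] = 23, b[1] = 34, b[2] = 0, b[3] = 16, b[4] = 27, b[5] = 28, b[6] = 9, b[7] = 20, b[8] = 21, b[9] = 2, b[10] = 13, b[11] = 14, b[12] = 30, b[13] = 6, b[14] = 7, b[15] = 23.
Since b[15] = b[0] = 23, the sequence is periodic with period 15.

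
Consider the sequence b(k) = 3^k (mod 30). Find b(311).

We have b(1) = 3; b(2) = 9; b(3) = 27; b(4) = 21; b(5) = 3.
The sequence repeats with period 4.
So b(311) = b(1 + ((311-1) mod 4)) = b(3) = 27.

27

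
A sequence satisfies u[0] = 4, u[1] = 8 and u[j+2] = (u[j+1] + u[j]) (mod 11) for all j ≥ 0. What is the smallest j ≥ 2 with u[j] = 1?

Computing terms: u[0] = 4,  u[1] = 8,  u[2] = 1,  u[3] = 9,  u[4] = 10,  u[5] = 8,  u[6] = 7,  u[7] = 4,  u[8] = 0,  u[9] = 4,  u[10] = 4,  u[11] = 8.
Since (u[10], u[11]) = (u[0], u[1]) = (4, 8) (two consecutive terms determine the rest), the sequence is periodic with period 10.
The value 1 first appears (with j ≥ 2) at u[2].

2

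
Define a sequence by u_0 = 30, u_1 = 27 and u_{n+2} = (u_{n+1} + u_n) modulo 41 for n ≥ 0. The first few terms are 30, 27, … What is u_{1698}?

Computing terms: u_0 = 30,  u_1 = 27,  u_2 = 16,  u_3 = 2,  u_4 = 18,  u_5 = 20,  u_6 = 38,  u_7 = 17,  u_8 = 14,  u_9 = 31,  u_{10} = 4,  u_{11} = 35,  u_{12} = 39,  u_{13} = 33,  u_{14} = 31,  u_{15} = 23,  u_{16} = 13,  u_{17} = 36,  u_{18} = 8,  u_{19} = 3,  u_{20} = 11,  u_{21} = 14,  u_{22} = 25,  u_{23} = 39,  u_{24} = 23,  u_{25} = 21,  u_{26} = 3,  u_{27} = 24,  u_{28} = 27,  u_{29} = 10,  u_{30} = 37,  u_{31} = 6,  u_{32} = 2,  u_{33} = 8,  u_{34} = 10,  u_{35} = 18,  u_{36} = 28,  u_{37} = 5,  u_{38} = 33,  u_{39} = 38,  u_{40} = 30,  u_{41} = 27.
The sequence repeats with period 40.
So u_{1698} = u_{0 + ((1698-0) mod 40)} = u_{18} = 8.

8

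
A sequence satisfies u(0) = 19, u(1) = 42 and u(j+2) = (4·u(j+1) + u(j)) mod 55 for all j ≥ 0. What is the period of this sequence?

Computing terms: u(0) = 19; u(1) = 42; u(2) = 22; u(3) = 20; u(4) = 47; u(5) = 43; u(6) = 54; u(7) = 39; u(8) = 45; u(9) = 54; u(10) = 41; u(11) = 53; u(12) = 33; u(13) = 20; u(14) = 3; u(15) = 32; u(16) = 21; u(17) = 6; u(18) = 45; u(19) = 21; u(20) = 19; u(21) = 42.
The sequence repeats with period 20.

20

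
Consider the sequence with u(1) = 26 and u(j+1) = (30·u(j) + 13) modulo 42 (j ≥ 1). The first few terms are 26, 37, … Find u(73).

We have u(1) = 26; u(2) = 37; u(3) = 31; u(4) = 19; u(5) = 37.
Since u(5) = u(2) = 37, the sequence is eventually periodic: after a pre-period of length 1 it cycles with period 3.
For j ≥ 2, u(j) depends only on (j - 2) mod 3. (73 - 2) mod 3 = 2, so u(73) = u(4) = 19.

19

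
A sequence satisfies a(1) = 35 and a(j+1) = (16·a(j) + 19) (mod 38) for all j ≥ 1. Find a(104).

23

We have a(1) = 35; a(2) = 9; a(3) = 11; a(4) = 5; a(5) = 23; a(6) = 7; a(7) = 17; a(8) = 25; a(9) = 1; a(10) = 35.
Since a(10) = a(1) = 35, the sequence is periodic with period 9.
(104 - 1) mod 9 = 4, so a(104) = a(5) = 23.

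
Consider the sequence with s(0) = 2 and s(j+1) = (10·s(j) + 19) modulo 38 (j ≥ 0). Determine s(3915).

17

s(0) = 2, s(1) = 1, s(2) = 29, s(3) = 5, s(4) = 31, s(5) = 25, s(6) = 3, s(7) = 11, s(8) = 15, s(9) = 17, s(10) = 37, s(11) = 9, s(12) = 33, s(13) = 7, s(14) = 13, s(15) = 35, s(16) = 27, s(17) = 23, s(18) = 21, s(19) = 1.
Since s(19) = s(1) = 1, the sequence is eventually periodic: after a pre-period of length 1 it cycles with period 18.
For j ≥ 1, s(j) depends only on (j - 1) mod 18. (3915 - 1) mod 18 = 8, so s(3915) = s(9) = 17.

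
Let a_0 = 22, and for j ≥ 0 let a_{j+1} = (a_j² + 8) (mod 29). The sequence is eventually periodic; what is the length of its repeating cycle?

Listing terms: a_0 = 22,  a_1 = 28,  a_2 = 9,  a_3 = 2,  a_4 = 12,  a_5 = 7,  a_6 = 28.
Since a_6 = a_1 = 28, the sequence is eventually periodic: after a pre-period of length 1 it cycles with period 5.

5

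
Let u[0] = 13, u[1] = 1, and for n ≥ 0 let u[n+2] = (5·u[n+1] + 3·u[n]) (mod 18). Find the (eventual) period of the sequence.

u[0] = 13,  u[1] = 1,  u[2] = 8,  u[3] = 7,  u[4] = 5,  u[5] = 10,  u[6] = 11,  u[7] = 13,  u[8] = 8,  u[9] = 7.
Since (u[8], u[9]) = (u[2], u[3]) = (8, 7) (two consecutive terms determine the rest), the sequence is eventually periodic: after a pre-period of length 2 it cycles with period 6.

6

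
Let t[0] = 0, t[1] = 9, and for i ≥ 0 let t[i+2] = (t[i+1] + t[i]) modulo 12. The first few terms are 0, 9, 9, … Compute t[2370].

We have t[0] = 0; t[1] = 9; t[2] = 9; t[3] = 6; t[4] = 3; t[5] = 9; t[6] = 0; t[7] = 9.
The sequence repeats with period 6.
(2370 - 0) mod 6 = 0, so t[2370] = t[0] = 0.

0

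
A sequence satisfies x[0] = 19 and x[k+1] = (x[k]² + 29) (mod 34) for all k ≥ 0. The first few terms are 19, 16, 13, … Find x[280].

Listing terms: x[0] = 19,  x[1] = 16,  x[2] = 13,  x[3] = 28,  x[4] = 31,  x[5] = 4,  x[6] = 11,  x[7] = 14,  x[8] = 21,  x[9] = 28.
Since x[9] = x[3] = 28, the sequence is eventually periodic: after a pre-period of length 3 it cycles with period 6.
For k ≥ 3, x[k] depends only on (k - 3) mod 6. (280 - 3) mod 6 = 1, so x[280] = x[4] = 31.

31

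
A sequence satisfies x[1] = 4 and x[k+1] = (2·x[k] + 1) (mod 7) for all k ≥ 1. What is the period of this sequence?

3

Computing terms: x[1] = 4; x[2] = 2; x[3] = 5; x[4] = 4.
The sequence repeats with period 3.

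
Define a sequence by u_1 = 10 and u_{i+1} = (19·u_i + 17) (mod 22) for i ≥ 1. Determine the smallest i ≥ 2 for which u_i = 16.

Computing terms: u_1 = 10,  u_2 = 9,  u_3 = 12,  u_4 = 3,  u_5 = 8,  u_6 = 15,  u_7 = 16,  u_8 = 13,  u_9 = 0,  u_{10} = 17,  u_{11} = 10.
Since u_{11} = u_1 = 10, the sequence is periodic with period 10.
The value 16 first appears (with i ≥ 2) at u_7.

7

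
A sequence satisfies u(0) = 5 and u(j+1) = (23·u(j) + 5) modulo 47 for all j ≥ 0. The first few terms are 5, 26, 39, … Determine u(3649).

u(0) = 5; u(1) = 26; u(2) = 39; u(3) = 9; u(4) = 24; u(5) = 40; u(6) = 32; u(7) = 36; u(8) = 34; u(9) = 35; u(10) = 11; u(11) = 23; u(12) = 17; u(13) = 20; u(14) = 42; u(15) = 31; u(16) = 13; u(17) = 22; u(18) = 41; u(19) = 8; u(20) = 1; u(21) = 28; u(22) = 38; u(23) = 33; u(24) = 12; u(25) = 46; u(26) = 29; u(27) = 14; u(28) = 45; u(29) = 6; u(30) = 2; u(31) = 4; u(32) = 3; u(33) = 27; u(34) = 15; u(35) = 21; u(36) = 18; u(37) = 43; u(38) = 7; u(39) = 25; u(40) = 16; u(41) = 44; u(42) = 30; u(43) = 37; u(44) = 10; u(45) = 0; u(46) = 5.
The sequence repeats with period 46.
(3649 - 0) mod 46 = 15, so u(3649) = u(15) = 31.

31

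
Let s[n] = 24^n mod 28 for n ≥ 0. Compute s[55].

24

s[0] = 1, s[1] = 24, s[2] = 16, s[3] = 20, s[4] = 4, s[5] = 12, s[6] = 8, s[7] = 24.
Since s[7] = s[1] = 24, the sequence is eventually periodic: after a pre-period of length 1 it cycles with period 6.
For n ≥ 1, s[n] depends only on (n - 1) mod 6. (55 - 1) mod 6 = 0, so s[55] = s[1] = 24.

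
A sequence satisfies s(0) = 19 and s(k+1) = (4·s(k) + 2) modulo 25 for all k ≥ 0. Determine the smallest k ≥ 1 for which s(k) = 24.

8

s(0) = 19, s(1) = 3, s(2) = 14, s(3) = 8, s(4) = 9, s(5) = 13, s(6) = 4, s(7) = 18, s(8) = 24, s(9) = 23, s(10) = 19.
The sequence repeats with period 10.
The value 24 first appears (with k ≥ 1) at s(8).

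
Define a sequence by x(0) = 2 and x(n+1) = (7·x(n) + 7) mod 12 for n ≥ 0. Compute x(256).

6

x(0) = 2; x(1) = 9; x(2) = 10; x(3) = 5; x(4) = 6; x(5) = 1; x(6) = 2.
Since x(6) = x(0) = 2, the sequence is periodic with period 6.
So x(256) = x(0 + ((256-0) mod 6)) = x(4) = 6.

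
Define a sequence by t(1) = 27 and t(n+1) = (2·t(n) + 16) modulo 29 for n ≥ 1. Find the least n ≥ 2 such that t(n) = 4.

Computing terms: t(1) = 27, t(2) = 12, t(3) = 11, t(4) = 9, t(5) = 5, t(6) = 26, t(7) = 10, t(8) = 7, t(9) = 1, t(10) = 18, t(11) = 23, t(12) = 4, t(13) = 24, t(14) = 6, t(15) = 28, t(16) = 14, t(17) = 15, t(18) = 17, t(19) = 21, t(20) = 0, t(21) = 16, t(22) = 19, t(23) = 25, t(24) = 8, t(25) = 3, t(26) = 22, t(27) = 2, t(28) = 20, t(29) = 27.
The sequence repeats with period 28.
The value 4 first appears (with n ≥ 2) at t(12).

12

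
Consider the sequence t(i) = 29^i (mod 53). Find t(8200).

Listing terms: t(0) = 1,  t(1) = 29,  t(2) = 46,  t(3) = 9,  t(4) = 49,  t(5) = 43,  t(6) = 28,  t(7) = 17,  t(8) = 16,  t(9) = 40,  t(10) = 47,  t(11) = 38,  t(12) = 42,  t(13) = 52,  t(14) = 24,  t(15) = 7,  t(16) = 44,  t(17) = 4,  t(18) = 10,  t(19) = 25,  t(20) = 36,  t(21) = 37,  t(22) = 13,  t(23) = 6,  t(24) = 15,  t(25) = 11,  t(26) = 1.
The sequence repeats with period 26.
(8200 - 0) mod 26 = 10, so t(8200) = t(10) = 47.

47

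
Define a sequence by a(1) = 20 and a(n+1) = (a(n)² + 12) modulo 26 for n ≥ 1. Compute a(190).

16

a(1) = 20, a(2) = 22, a(3) = 2, a(4) = 16, a(5) = 8, a(6) = 24, a(7) = 16.
Since a(7) = a(4) = 16, the sequence is eventually periodic: after a pre-period of length 3 it cycles with period 3.
For n ≥ 4, a(n) depends only on (n - 4) mod 3. (190 - 4) mod 3 = 0, so a(190) = a(4) = 16.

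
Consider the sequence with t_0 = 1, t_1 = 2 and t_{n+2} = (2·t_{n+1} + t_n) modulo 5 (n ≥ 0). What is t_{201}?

3

t_0 = 1; t_1 = 2; t_2 = 0; t_3 = 2; t_4 = 4; t_5 = 0; t_6 = 4; t_7 = 3; t_8 = 0; t_9 = 3; t_{10} = 1; t_{11} = 0; t_{12} = 1; t_{13} = 2.
The sequence repeats with period 12.
(201 - 0) mod 12 = 9, so t_{201} = t_9 = 3.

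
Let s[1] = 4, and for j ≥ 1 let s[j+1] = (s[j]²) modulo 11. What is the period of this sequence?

4

Computing terms: s[1] = 4; s[2] = 5; s[3] = 3; s[4] = 9; s[5] = 4.
The sequence repeats with period 4.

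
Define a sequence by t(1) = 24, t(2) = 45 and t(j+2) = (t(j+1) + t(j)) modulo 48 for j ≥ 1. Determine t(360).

21

We have t(1) = 24, t(2) = 45, t(3) = 21, t(4) = 18, t(5) = 39, t(6) = 9, t(7) = 0, t(8) = 9, t(9) = 9, t(10) = 18, t(11) = 27, t(12) = 45, t(13) = 24, t(14) = 21, t(15) = 45, t(16) = 18, t(17) = 15, t(18) = 33, t(19) = 0, t(20) = 33, t(21) = 33, t(22) = 18, t(23) = 3, t(24) = 21, t(25) = 24, t(26) = 45.
The sequence repeats with period 24.
(360 - 1) mod 24 = 23, so t(360) = t(24) = 21.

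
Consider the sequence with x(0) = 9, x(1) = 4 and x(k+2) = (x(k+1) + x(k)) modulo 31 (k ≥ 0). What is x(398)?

15

Listing terms: x(0) = 9, x(1) = 4, x(2) = 13, x(3) = 17, x(4) = 30, x(5) = 16, x(6) = 15, x(7) = 0, x(8) = 15, x(9) = 15, x(10) = 30, x(11) = 14, x(12) = 13, x(13) = 27, x(14) = 9, x(15) = 5, x(16) = 14, x(17) = 19, x(18) = 2, x(19) = 21, x(20) = 23, x(21) = 13, x(22) = 5, x(23) = 18, x(24) = 23, x(25) = 10, x(26) = 2, x(27) = 12, x(28) = 14, x(29) = 26, x(30) = 9, x(31) = 4.
The sequence repeats with period 30.
(398 - 0) mod 30 = 8, so x(398) = x(8) = 15.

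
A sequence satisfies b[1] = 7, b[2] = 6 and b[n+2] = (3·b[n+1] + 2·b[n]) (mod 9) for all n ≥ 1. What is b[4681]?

7

Listing terms: b[1] = 7,  b[2] = 6,  b[3] = 5,  b[4] = 0,  b[5] = 1,  b[6] = 3,  b[7] = 2,  b[8] = 3,  b[9] = 4,  b[10] = 0,  b[11] = 8,  b[12] = 6,  b[13] = 7,  b[14] = 6.
Since (b[13], b[14]) = (b[1], b[2]) = (7, 6) (two consecutive terms determine the rest), the sequence is periodic with period 12.
So b[4681] = b[1 + ((4681-1) mod 12)] = b[1] = 7.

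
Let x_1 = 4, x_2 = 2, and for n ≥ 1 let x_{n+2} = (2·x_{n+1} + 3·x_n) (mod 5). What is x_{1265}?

4

x_1 = 4, x_2 = 2, x_3 = 1, x_4 = 3, x_5 = 4, x_6 = 2.
The sequence repeats with period 4.
So x_{1265} = x_{1 + ((1265-1) mod 4)} = x_1 = 4.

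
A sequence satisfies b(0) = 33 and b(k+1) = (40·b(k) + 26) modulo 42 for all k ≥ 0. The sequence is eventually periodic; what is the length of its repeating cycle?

6

We have b(0) = 33,  b(1) = 2,  b(2) = 22,  b(3) = 24,  b(4) = 20,  b(5) = 28,  b(6) = 12,  b(7) = 2.
Since b(7) = b(1) = 2, the sequence is eventually periodic: after a pre-period of length 1 it cycles with period 6.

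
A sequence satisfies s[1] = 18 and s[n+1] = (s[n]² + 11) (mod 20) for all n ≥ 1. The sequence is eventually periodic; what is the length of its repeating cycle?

Computing terms: s[1] = 18; s[2] = 15; s[3] = 16; s[4] = 7; s[5] = 0; s[6] = 11; s[7] = 12; s[8] = 15.
Since s[8] = s[2] = 15, the sequence is eventually periodic: after a pre-period of length 1 it cycles with period 6.

6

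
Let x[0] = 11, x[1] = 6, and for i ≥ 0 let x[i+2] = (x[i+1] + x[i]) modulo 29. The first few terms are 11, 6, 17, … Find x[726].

Computing terms: x[0] = 11, x[1] = 6, x[2] = 17, x[3] = 23, x[4] = 11, x[5] = 5, x[6] = 16, x[7] = 21, x[8] = 8, x[9] = 0, x[10] = 8, x[11] = 8, x[12] = 16, x[13] = 24, x[14] = 11, x[15] = 6.
The sequence repeats with period 14.
So x[726] = x[0 + ((726-0) mod 14)] = x[12] = 16.

16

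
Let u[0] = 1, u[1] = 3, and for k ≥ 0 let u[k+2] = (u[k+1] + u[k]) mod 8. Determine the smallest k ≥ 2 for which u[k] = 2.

We have u[0] = 1,  u[1] = 3,  u[2] = 4,  u[3] = 7,  u[4] = 3,  u[5] = 2,  u[6] = 5,  u[7] = 7,  u[8] = 4,  u[9] = 3,  u[10] = 7,  u[11] = 2,  u[12] = 1,  u[13] = 3.
The sequence repeats with period 12.
The value 2 first appears (with k ≥ 2) at u[5].

5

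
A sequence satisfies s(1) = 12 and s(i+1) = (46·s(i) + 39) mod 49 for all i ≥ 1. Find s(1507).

s(1) = 12, s(2) = 3, s(3) = 30, s(4) = 47, s(5) = 45, s(6) = 2, s(7) = 33, s(8) = 38, s(9) = 23, s(10) = 19, s(11) = 31, s(12) = 44, s(13) = 5, s(14) = 24, s(15) = 16, s(16) = 40, s(17) = 17, s(18) = 37, s(19) = 26, s(20) = 10, s(21) = 9, s(22) = 12.
Since s(22) = s(1) = 12, the sequence is periodic with period 21.
So s(1507) = s(1 + ((1507-1) mod 21)) = s(16) = 40.

40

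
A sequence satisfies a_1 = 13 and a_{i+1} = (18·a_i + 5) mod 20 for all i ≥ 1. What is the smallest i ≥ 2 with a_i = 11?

We have a_1 = 13, a_2 = 19, a_3 = 7, a_4 = 11, a_5 = 3, a_6 = 19.
Since a_6 = a_2 = 19, the sequence is eventually periodic: after a pre-period of length 1 it cycles with period 4.
The value 11 first appears (with i ≥ 2) at a_4.

4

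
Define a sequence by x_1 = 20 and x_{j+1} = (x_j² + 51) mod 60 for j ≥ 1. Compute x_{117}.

Computing terms: x_1 = 20, x_2 = 31, x_3 = 52, x_4 = 55, x_5 = 16, x_6 = 7, x_7 = 40, x_8 = 31.
Since x_8 = x_2 = 31, the sequence is eventually periodic: after a pre-period of length 1 it cycles with period 6.
For j ≥ 2, x_j depends only on (j - 2) mod 6. (117 - 2) mod 6 = 1, so x_{117} = x_3 = 52.

52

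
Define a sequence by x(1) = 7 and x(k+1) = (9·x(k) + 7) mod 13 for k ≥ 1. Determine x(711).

Computing terms: x(1) = 7; x(2) = 5; x(3) = 0; x(4) = 7.
The sequence repeats with period 3.
(711 - 1) mod 3 = 2, so x(711) = x(3) = 0.

0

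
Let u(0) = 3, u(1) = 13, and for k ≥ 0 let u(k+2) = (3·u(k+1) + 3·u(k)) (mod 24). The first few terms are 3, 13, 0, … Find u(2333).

We have u(0) = 3,  u(1) = 13,  u(2) = 0,  u(3) = 15,  u(4) = 21,  u(5) = 12,  u(6) = 3,  u(7) = 21,  u(8) = 0,  u(9) = 15.
Since (u(8), u(9)) = (u(2), u(3)) = (0, 15) (two consecutive terms determine the rest), the sequence is eventually periodic: after a pre-period of length 2 it cycles with period 6.
For k ≥ 2, u(k) depends only on (k - 2) mod 6. (2333 - 2) mod 6 = 3, so u(2333) = u(5) = 12.

12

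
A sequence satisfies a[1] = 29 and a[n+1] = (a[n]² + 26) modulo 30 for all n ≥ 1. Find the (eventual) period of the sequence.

We have a[1] = 29, a[2] = 27, a[3] = 5, a[4] = 21, a[5] = 17, a[6] = 15, a[7] = 11, a[8] = 27.
Since a[8] = a[2] = 27, the sequence is eventually periodic: after a pre-period of length 1 it cycles with period 6.

6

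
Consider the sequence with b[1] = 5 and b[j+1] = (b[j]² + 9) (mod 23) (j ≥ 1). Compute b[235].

We have b[1] = 5, b[2] = 11, b[3] = 15, b[4] = 4, b[5] = 2, b[6] = 13, b[7] = 17, b[8] = 22, b[9] = 10, b[10] = 17.
Since b[10] = b[7] = 17, the sequence is eventually periodic: after a pre-period of length 6 it cycles with period 3.
For j ≥ 7, b[j] depends only on (j - 7) mod 3. (235 - 7) mod 3 = 0, so b[235] = b[7] = 17.

17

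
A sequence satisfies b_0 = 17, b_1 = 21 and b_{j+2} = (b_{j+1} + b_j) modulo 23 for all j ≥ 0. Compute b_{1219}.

8

We have b_0 = 17; b_1 = 21; b_2 = 15; b_3 = 13; b_4 = 5; b_5 = 18; b_6 = 0; b_7 = 18; b_8 = 18; b_9 = 13; b_{10} = 8; b_{11} = 21; b_{12} = 6; b_{13} = 4; b_{14} = 10; b_{15} = 14; b_{16} = 1; b_{17} = 15; b_{18} = 16; b_{19} = 8; b_{20} = 1; b_{21} = 9; b_{22} = 10; b_{23} = 19; b_{24} = 6; b_{25} = 2; b_{26} = 8; b_{27} = 10; b_{28} = 18; b_{29} = 5; b_{30} = 0; b_{31} = 5; b_{32} = 5; b_{33} = 10; b_{34} = 15; b_{35} = 2; b_{36} = 17; b_{37} = 19; b_{38} = 13; b_{39} = 9; b_{40} = 22; b_{41} = 8; b_{42} = 7; b_{43} = 15; b_{44} = 22; b_{45} = 14; b_{46} = 13; b_{47} = 4; b_{48} = 17; b_{49} = 21.
The sequence repeats with period 48.
(1219 - 0) mod 48 = 19, so b_{1219} = b_{19} = 8.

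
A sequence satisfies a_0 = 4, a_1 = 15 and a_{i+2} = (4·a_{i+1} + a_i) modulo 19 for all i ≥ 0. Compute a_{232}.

a_0 = 4, a_1 = 15, a_2 = 7, a_3 = 5, a_4 = 8, a_5 = 18, a_6 = 4, a_7 = 15.
Since (a_6, a_7) = (a_0, a_1) = (4, 15) (two consecutive terms determine the rest), the sequence is periodic with period 6.
So a_{232} = a_{0 + ((232-0) mod 6)} = a_4 = 8.

8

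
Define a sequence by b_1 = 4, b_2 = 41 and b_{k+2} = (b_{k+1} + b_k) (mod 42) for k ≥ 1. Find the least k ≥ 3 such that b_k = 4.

49

We have b_1 = 4,  b_2 = 41,  b_3 = 3,  b_4 = 2,  b_5 = 5,  b_6 = 7,  b_7 = 12,  b_8 = 19,  b_9 = 31,  b_{10} = 8,  b_{11} = 39,  b_{12} = 5,  b_{13} = 2,  b_{14} = 7,  b_{15} = 9,  b_{16} = 16,  b_{17} = 25,  b_{18} = 41,  b_{19} = 24,  b_{20} = 23,  b_{21} = 5,  b_{22} = 28,  b_{23} = 33,  b_{24} = 19,  b_{25} = 10,  b_{26} = 29,  b_{27} = 39,  b_{28} = 26,  b_{29} = 23,  b_{30} = 7,  b_{31} = 30,  b_{32} = 37,  b_{33} = 25,  b_{34} = 20,  b_{35} = 3,  b_{36} = 23,  b_{37} = 26,  b_{38} = 7,  b_{39} = 33,  b_{40} = 40,  b_{41} = 31,  b_{42} = 29,  b_{43} = 18,  b_{44} = 5,  b_{45} = 23,  b_{46} = 28,  b_{47} = 9,  b_{48} = 37,  b_{49} = 4,  b_{50} = 41.
Since (b_{49}, b_{50}) = (b_1, b_2) = (4, 41) (two consecutive terms determine the rest), the sequence is periodic with period 48.
The value 4 next appears (with k ≥ 3) at b_{49}.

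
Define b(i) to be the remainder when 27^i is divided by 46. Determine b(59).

Computing terms: b(0) = 1,  b(1) = 27,  b(2) = 39,  b(3) = 41,  b(4) = 3,  b(5) = 35,  b(6) = 25,  b(7) = 31,  b(8) = 9,  b(9) = 13,  b(10) = 29,  b(11) = 1.
The sequence repeats with period 11.
(59 - 0) mod 11 = 4, so b(59) = b(4) = 3.

3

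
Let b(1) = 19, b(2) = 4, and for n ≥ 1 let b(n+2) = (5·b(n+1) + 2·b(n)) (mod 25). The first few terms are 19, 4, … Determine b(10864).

2

Computing terms: b(1) = 19, b(2) = 4, b(3) = 8, b(4) = 23, b(5) = 6, b(6) = 1, b(7) = 17, b(8) = 12, b(9) = 19, b(10) = 19, b(11) = 8, b(12) = 3, b(13) = 6, b(14) = 11, b(15) = 17, b(16) = 7, b(17) = 19, b(18) = 9, b(19) = 8, b(20) = 8, b(21) = 6, b(22) = 21, b(23) = 17, b(24) = 2, b(25) = 19, b(26) = 24, b(27) = 8, b(28) = 13, b(29) = 6, b(30) = 6, b(31) = 17, b(32) = 22, b(33) = 19, b(34) = 14, b(35) = 8, b(36) = 18, b(37) = 6, b(38) = 16, b(39) = 17, b(40) = 17, b(41) = 19, b(42) = 4.
The sequence repeats with period 40.
So b(10864) = b(1 + ((10864-1) mod 40)) = b(24) = 2.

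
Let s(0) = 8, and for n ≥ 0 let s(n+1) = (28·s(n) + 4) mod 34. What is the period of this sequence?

16

We have s(0) = 8,  s(1) = 24,  s(2) = 30,  s(3) = 28,  s(4) = 6,  s(5) = 2,  s(6) = 26,  s(7) = 18,  s(8) = 32,  s(9) = 16,  s(10) = 10,  s(11) = 12,  s(12) = 0,  s(13) = 4,  s(14) = 14,  s(15) = 22,  s(16) = 8.
The sequence repeats with period 16.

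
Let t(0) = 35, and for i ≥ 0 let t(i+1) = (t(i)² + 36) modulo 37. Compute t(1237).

Computing terms: t(0) = 35, t(1) = 3, t(2) = 8, t(3) = 26, t(4) = 9, t(5) = 6, t(6) = 35.
The sequence repeats with period 6.
(1237 - 0) mod 6 = 1, so t(1237) = t(1) = 3.

3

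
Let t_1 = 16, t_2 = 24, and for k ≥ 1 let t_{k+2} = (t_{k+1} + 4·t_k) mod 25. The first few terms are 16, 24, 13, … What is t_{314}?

9

Computing terms: t_1 = 16,  t_2 = 24,  t_3 = 13,  t_4 = 9,  t_5 = 11,  t_6 = 22,  t_7 = 16,  t_8 = 4,  t_9 = 18,  t_{10} = 9,  t_{11} = 6,  t_{12} = 17,  t_{13} = 16,  t_{14} = 9,  t_{15} = 23,  t_{16} = 9,  t_{17} = 1,  t_{18} = 12,  t_{19} = 16,  t_{20} = 14,  t_{21} = 3,  t_{22} = 9,  t_{23} = 21,  t_{24} = 7,  t_{25} = 16,  t_{26} = 19,  t_{27} = 8,  t_{28} = 9,  t_{29} = 16,  t_{30} = 2,  t_{31} = 16,  t_{32} = 24.
Since (t_{31}, t_{32}) = (t_1, t_2) = (16, 24) (two consecutive terms determine the rest), the sequence is periodic with period 30.
(314 - 1) mod 30 = 13, so t_{314} = t_{14} = 9.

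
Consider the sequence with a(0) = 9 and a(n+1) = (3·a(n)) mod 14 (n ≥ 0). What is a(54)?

We have a(0) = 9, a(1) = 13, a(2) = 11, a(3) = 5, a(4) = 1, a(5) = 3, a(6) = 9.
Since a(6) = a(0) = 9, the sequence is periodic with period 6.
So a(54) = a(0 + ((54-0) mod 6)) = a(0) = 9.

9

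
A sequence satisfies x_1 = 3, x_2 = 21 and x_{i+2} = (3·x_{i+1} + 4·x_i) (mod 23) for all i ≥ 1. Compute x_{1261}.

x_1 = 3,  x_2 = 21,  x_3 = 6,  x_4 = 10,  x_5 = 8,  x_6 = 18,  x_7 = 17,  x_8 = 8,  x_9 = 0,  x_{10} = 9,  x_{11} = 4,  x_{12} = 2,  x_{13} = 22,  x_{14} = 5,  x_{15} = 11,  x_{16} = 7,  x_{17} = 19,  x_{18} = 16,  x_{19} = 9,  x_{20} = 22,  x_{21} = 10,  x_{22} = 3,  x_{23} = 3,  x_{24} = 21.
The sequence repeats with period 22.
So x_{1261} = x_{1 + ((1261-1) mod 22)} = x_7 = 17.

17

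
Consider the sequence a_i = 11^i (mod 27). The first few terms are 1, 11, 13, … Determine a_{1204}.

a_0 = 1,  a_1 = 11,  a_2 = 13,  a_3 = 8,  a_4 = 7,  a_5 = 23,  a_6 = 10,  a_7 = 2,  a_8 = 22,  a_9 = 26,  a_{10} = 16,  a_{11} = 14,  a_{12} = 19,  a_{13} = 20,  a_{14} = 4,  a_{15} = 17,  a_{16} = 25,  a_{17} = 5,  a_{18} = 1.
The sequence repeats with period 18.
So a_{1204} = a_{0 + ((1204-0) mod 18)} = a_{16} = 25.

25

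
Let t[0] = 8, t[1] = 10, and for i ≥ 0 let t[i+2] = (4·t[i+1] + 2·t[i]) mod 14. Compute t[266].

Computing terms: t[0] = 8, t[1] = 10, t[2] = 0, t[3] = 6, t[4] = 10, t[5] = 10, t[6] = 4, t[7] = 8, t[8] = 12, t[9] = 8, t[10] = 0, t[11] = 2, t[12] = 8, t[13] = 8, t[14] = 6, t[15] = 12, t[16] = 4, t[17] = 12, t[18] = 0, t[19] = 10, t[20] = 12, t[21] = 12, t[22] = 2, t[23] = 4, t[24] = 6, t[25] = 4, t[26] = 0, t[27] = 8, t[28] = 4, t[29] = 4, t[30] = 10, t[31] = 6, t[32] = 2, t[33] = 6, t[34] = 0, t[35] = 12, t[36] = 6, t[37] = 6, t[38] = 8, t[39] = 2, t[40] = 10, t[41] = 2, t[42] = 0, t[43] = 4, t[44] = 2, t[45] = 2, t[46] = 12, t[47] = 10, t[48] = 8, t[49] = 10.
Since (t[48], t[49]) = (t[0], t[1]) = (8, 10) (two consecutive terms determine the rest), the sequence is periodic with period 48.
So t[266] = t[0 + ((266-0) mod 48)] = t[26] = 0.

0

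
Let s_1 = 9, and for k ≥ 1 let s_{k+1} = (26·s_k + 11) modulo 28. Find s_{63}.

Computing terms: s_1 = 9,  s_2 = 21,  s_3 = 25,  s_4 = 17,  s_5 = 5,  s_6 = 1,  s_7 = 9.
The sequence repeats with period 6.
(63 - 1) mod 6 = 2, so s_{63} = s_3 = 25.

25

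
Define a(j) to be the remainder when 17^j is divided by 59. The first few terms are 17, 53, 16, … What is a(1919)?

22

a(1) = 17; a(2) = 53; a(3) = 16; a(4) = 36; a(5) = 22; a(6) = 20; a(7) = 45; a(8) = 57; a(9) = 25; a(10) = 12; a(11) = 27; a(12) = 46; a(13) = 15; a(14) = 19; a(15) = 28; a(16) = 4; a(17) = 9; a(18) = 35; a(19) = 5; a(20) = 26; a(21) = 29; a(22) = 21; a(23) = 3; a(24) = 51; a(25) = 41; a(26) = 48; a(27) = 49; a(28) = 7; a(29) = 1; a(30) = 17.
The sequence repeats with period 29.
(1919 - 1) mod 29 = 4, so a(1919) = a(5) = 22.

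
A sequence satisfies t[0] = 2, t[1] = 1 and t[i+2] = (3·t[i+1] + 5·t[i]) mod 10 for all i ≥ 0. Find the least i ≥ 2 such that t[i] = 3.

We have t[0] = 2,  t[1] = 1,  t[2] = 3,  t[3] = 4,  t[4] = 7,  t[5] = 1,  t[6] = 8,  t[7] = 9,  t[8] = 7,  t[9] = 6,  t[10] = 3,  t[11] = 9,  t[12] = 2,  t[13] = 1.
Since (t[12], t[13]) = (t[0], t[1]) = (2, 1) (two consecutive terms determine the rest), the sequence is periodic with period 12.
The value 3 first appears (with i ≥ 2) at t[2].

2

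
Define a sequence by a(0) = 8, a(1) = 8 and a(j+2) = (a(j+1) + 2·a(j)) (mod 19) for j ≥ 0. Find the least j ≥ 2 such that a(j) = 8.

Listing terms: a(0) = 8; a(1) = 8; a(2) = 5; a(3) = 2; a(4) = 12; a(5) = 16; a(6) = 2; a(7) = 15; a(8) = 0; a(9) = 11; a(10) = 11; a(11) = 14; a(12) = 17; a(13) = 7; a(14) = 3; a(15) = 17; a(16) = 4; a(17) = 0; a(18) = 8; a(19) = 8.
The sequence repeats with period 18.
The value 8 next appears (with j ≥ 2) at a(18).

18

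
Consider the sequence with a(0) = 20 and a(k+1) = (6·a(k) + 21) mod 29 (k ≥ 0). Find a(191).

12

Computing terms: a(0) = 20,  a(1) = 25,  a(2) = 26,  a(3) = 3,  a(4) = 10,  a(5) = 23,  a(6) = 14,  a(7) = 18,  a(8) = 13,  a(9) = 12,  a(10) = 6,  a(11) = 28,  a(12) = 15,  a(13) = 24,  a(14) = 20.
The sequence repeats with period 14.
(191 - 0) mod 14 = 9, so a(191) = a(9) = 12.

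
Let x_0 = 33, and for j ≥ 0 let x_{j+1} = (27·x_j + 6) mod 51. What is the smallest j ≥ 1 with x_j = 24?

x_0 = 33, x_1 = 30, x_2 = 0, x_3 = 6, x_4 = 15, x_5 = 3, x_6 = 36, x_7 = 9, x_8 = 45, x_9 = 48, x_{10} = 27, x_{11} = 21, x_{12} = 12, x_{13} = 24, x_{14} = 42, x_{15} = 18, x_{16} = 33.
The sequence repeats with period 16.
The value 24 first appears (with j ≥ 1) at x_{13}.

13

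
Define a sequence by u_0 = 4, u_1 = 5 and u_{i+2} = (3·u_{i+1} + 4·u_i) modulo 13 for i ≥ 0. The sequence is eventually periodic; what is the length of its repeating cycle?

6

u_0 = 4, u_1 = 5, u_2 = 5, u_3 = 9, u_4 = 8, u_5 = 8, u_6 = 4, u_7 = 5.
The sequence repeats with period 6.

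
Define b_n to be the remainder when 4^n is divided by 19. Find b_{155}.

16

We have b_1 = 4,  b_2 = 16,  b_3 = 7,  b_4 = 9,  b_5 = 17,  b_6 = 11,  b_7 = 6,  b_8 = 5,  b_9 = 1,  b_{10} = 4.
Since b_{10} = b_1 = 4, the sequence is periodic with period 9.
So b_{155} = b_{1 + ((155-1) mod 9)} = b_2 = 16.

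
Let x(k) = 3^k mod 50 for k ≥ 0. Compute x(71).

47

x(0) = 1,  x(1) = 3,  x(2) = 9,  x(3) = 27,  x(4) = 31,  x(5) = 43,  x(6) = 29,  x(7) = 37,  x(8) = 11,  x(9) = 33,  x(10) = 49,  x(11) = 47,  x(12) = 41,  x(13) = 23,  x(14) = 19,  x(15) = 7,  x(16) = 21,  x(17) = 13,  x(18) = 39,  x(19) = 17,  x(20) = 1.
Since x(20) = x(0) = 1, the sequence is periodic with period 20.
(71 - 0) mod 20 = 11, so x(71) = x(11) = 47.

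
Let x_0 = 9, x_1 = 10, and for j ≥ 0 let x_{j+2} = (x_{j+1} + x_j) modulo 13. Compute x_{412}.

Listing terms: x_0 = 9, x_1 = 10, x_2 = 6, x_3 = 3, x_4 = 9, x_5 = 12, x_6 = 8, x_7 = 7, x_8 = 2, x_9 = 9, x_{10} = 11, x_{11} = 7, x_{12} = 5, x_{13} = 12, x_{14} = 4, x_{15} = 3, x_{16} = 7, x_{17} = 10, x_{18} = 4, x_{19} = 1, x_{20} = 5, x_{21} = 6, x_{22} = 11, x_{23} = 4, x_{24} = 2, x_{25} = 6, x_{26} = 8, x_{27} = 1, x_{28} = 9, x_{29} = 10.
The sequence repeats with period 28.
So x_{412} = x_{0 + ((412-0) mod 28)} = x_{20} = 5.

5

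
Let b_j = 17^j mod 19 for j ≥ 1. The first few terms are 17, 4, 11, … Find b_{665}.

b_1 = 17, b_2 = 4, b_3 = 11, b_4 = 16, b_5 = 6, b_6 = 7, b_7 = 5, b_8 = 9, b_9 = 1, b_{10} = 17.
Since b_{10} = b_1 = 17, the sequence is periodic with period 9.
(665 - 1) mod 9 = 7, so b_{665} = b_8 = 9.

9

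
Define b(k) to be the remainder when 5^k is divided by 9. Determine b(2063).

2

We have b(1) = 5,  b(2) = 7,  b(3) = 8,  b(4) = 4,  b(5) = 2,  b(6) = 1,  b(7) = 5.
Since b(7) = b(1) = 5, the sequence is periodic with period 6.
(2063 - 1) mod 6 = 4, so b(2063) = b(5) = 2.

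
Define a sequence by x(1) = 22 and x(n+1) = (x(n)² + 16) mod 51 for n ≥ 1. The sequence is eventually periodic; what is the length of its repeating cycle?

x(1) = 22, x(2) = 41, x(3) = 14, x(4) = 8, x(5) = 29, x(6) = 41.
Since x(6) = x(2) = 41, the sequence is eventually periodic: after a pre-period of length 1 it cycles with period 4.

4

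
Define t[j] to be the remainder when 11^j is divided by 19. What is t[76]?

11

t[0] = 1; t[1] = 11; t[2] = 7; t[3] = 1.
Since t[3] = t[0] = 1, the sequence is periodic with period 3.
So t[76] = t[0 + ((76-0) mod 3)] = t[1] = 11.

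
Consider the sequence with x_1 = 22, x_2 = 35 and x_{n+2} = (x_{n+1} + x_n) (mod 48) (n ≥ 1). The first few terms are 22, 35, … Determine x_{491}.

33

Listing terms: x_1 = 22; x_2 = 35; x_3 = 9; x_4 = 44; x_5 = 5; x_6 = 1; x_7 = 6; x_8 = 7; x_9 = 13; x_{10} = 20; x_{11} = 33; x_{12} = 5; x_{13} = 38; x_{14} = 43; x_{15} = 33; x_{16} = 28; x_{17} = 13; x_{18} = 41; x_{19} = 6; x_{20} = 47; x_{21} = 5; x_{22} = 4; x_{23} = 9; x_{24} = 13; x_{25} = 22; x_{26} = 35.
The sequence repeats with period 24.
(491 - 1) mod 24 = 10, so x_{491} = x_{11} = 33.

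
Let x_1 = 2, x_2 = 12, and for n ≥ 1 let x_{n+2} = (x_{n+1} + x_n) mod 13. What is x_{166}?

5

Computing terms: x_1 = 2,  x_2 = 12,  x_3 = 1,  x_4 = 0,  x_5 = 1,  x_6 = 1,  x_7 = 2,  x_8 = 3,  x_9 = 5,  x_{10} = 8,  x_{11} = 0,  x_{12} = 8,  x_{13} = 8,  x_{14} = 3,  x_{15} = 11,  x_{16} = 1,  x_{17} = 12,  x_{18} = 0,  x_{19} = 12,  x_{20} = 12,  x_{21} = 11,  x_{22} = 10,  x_{23} = 8,  x_{24} = 5,  x_{25} = 0,  x_{26} = 5,  x_{27} = 5,  x_{28} = 10,  x_{29} = 2,  x_{30} = 12.
The sequence repeats with period 28.
(166 - 1) mod 28 = 25, so x_{166} = x_{26} = 5.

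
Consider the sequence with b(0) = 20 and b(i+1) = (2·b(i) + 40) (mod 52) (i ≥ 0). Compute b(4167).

Listing terms: b(0) = 20, b(1) = 28, b(2) = 44, b(3) = 24, b(4) = 36, b(5) = 8, b(6) = 4, b(7) = 48, b(8) = 32, b(9) = 0, b(10) = 40, b(11) = 16, b(12) = 20.
Since b(12) = b(0) = 20, the sequence is periodic with period 12.
So b(4167) = b(0 + ((4167-0) mod 12)) = b(3) = 24.

24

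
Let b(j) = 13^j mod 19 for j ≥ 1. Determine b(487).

13

Listing terms: b(1) = 13; b(2) = 17; b(3) = 12; b(4) = 4; b(5) = 14; b(6) = 11; b(7) = 10; b(8) = 16; b(9) = 18; b(10) = 6; b(11) = 2; b(12) = 7; b(13) = 15; b(14) = 5; b(15) = 8; b(16) = 9; b(17) = 3; b(18) = 1; b(19) = 13.
Since b(19) = b(1) = 13, the sequence is periodic with period 18.
So b(487) = b(1 + ((487-1) mod 18)) = b(1) = 13.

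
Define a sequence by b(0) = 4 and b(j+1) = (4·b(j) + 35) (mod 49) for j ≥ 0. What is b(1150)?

Listing terms: b(0) = 4, b(1) = 2, b(2) = 43, b(3) = 11, b(4) = 30, b(5) = 8, b(6) = 18, b(7) = 9, b(8) = 22, b(9) = 25, b(10) = 37, b(11) = 36, b(12) = 32, b(13) = 16, b(14) = 1, b(15) = 39, b(16) = 44, b(17) = 15, b(18) = 46, b(19) = 23, b(20) = 29, b(21) = 4.
The sequence repeats with period 21.
So b(1150) = b(0 + ((1150-0) mod 21)) = b(16) = 44.

44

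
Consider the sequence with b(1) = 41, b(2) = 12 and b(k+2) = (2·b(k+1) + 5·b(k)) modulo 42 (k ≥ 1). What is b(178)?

Listing terms: b(1) = 41,  b(2) = 12,  b(3) = 19,  b(4) = 14,  b(5) = 39,  b(6) = 22,  b(7) = 29,  b(8) = 0,  b(9) = 19,  b(10) = 38,  b(11) = 3,  b(12) = 28,  b(13) = 29,  b(14) = 30,  b(15) = 37,  b(16) = 14,  b(17) = 3,  b(18) = 34,  b(19) = 41,  b(20) = 0,  b(21) = 37,  b(22) = 32,  b(23) = 39,  b(24) = 28,  b(25) = 41,  b(26) = 12.
Since (b(25), b(26)) = (b(1), b(2)) = (41, 12) (two consecutive terms determine the rest), the sequence is periodic with period 24.
(178 - 1) mod 24 = 9, so b(178) = b(10) = 38.

38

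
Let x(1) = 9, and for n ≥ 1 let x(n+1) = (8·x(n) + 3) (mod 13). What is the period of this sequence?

x(1) = 9,  x(2) = 10,  x(3) = 5,  x(4) = 4,  x(5) = 9.
The sequence repeats with period 4.

4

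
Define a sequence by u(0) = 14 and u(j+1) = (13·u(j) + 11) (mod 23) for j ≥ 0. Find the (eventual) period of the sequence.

u(0) = 14, u(1) = 9, u(2) = 13, u(3) = 19, u(4) = 5, u(5) = 7, u(6) = 10, u(7) = 3, u(8) = 4, u(9) = 17, u(10) = 2, u(11) = 14.
The sequence repeats with period 11.

11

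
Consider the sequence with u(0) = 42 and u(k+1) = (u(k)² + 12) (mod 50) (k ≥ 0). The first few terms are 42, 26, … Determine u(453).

16

We have u(0) = 42, u(1) = 26, u(2) = 38, u(3) = 6, u(4) = 48, u(5) = 16, u(6) = 18, u(7) = 36, u(8) = 8, u(9) = 26.
Since u(9) = u(1) = 26, the sequence is eventually periodic: after a pre-period of length 1 it cycles with period 8.
For k ≥ 1, u(k) depends only on (k - 1) mod 8. (453 - 1) mod 8 = 4, so u(453) = u(5) = 16.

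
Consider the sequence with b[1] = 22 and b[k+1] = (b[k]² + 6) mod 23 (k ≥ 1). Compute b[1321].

Listing terms: b[1] = 22; b[2] = 7; b[3] = 9; b[4] = 18; b[5] = 8; b[6] = 1; b[7] = 7.
Since b[7] = b[2] = 7, the sequence is eventually periodic: after a pre-period of length 1 it cycles with period 5.
For k ≥ 2, b[k] depends only on (k - 2) mod 5. (1321 - 2) mod 5 = 4, so b[1321] = b[6] = 1.

1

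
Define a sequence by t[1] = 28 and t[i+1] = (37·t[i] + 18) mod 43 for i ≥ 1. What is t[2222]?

t[1] = 28; t[2] = 22; t[3] = 15; t[4] = 14; t[5] = 20; t[6] = 27; t[7] = 28.
The sequence repeats with period 6.
So t[2222] = t[1 + ((2222-1) mod 6)] = t[2] = 22.

22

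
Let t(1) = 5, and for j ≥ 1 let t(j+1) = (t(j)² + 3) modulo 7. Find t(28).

5

Listing terms: t(1) = 5, t(2) = 0, t(3) = 3, t(4) = 5.
Since t(4) = t(1) = 5, the sequence is periodic with period 3.
(28 - 1) mod 3 = 0, so t(28) = t(1) = 5.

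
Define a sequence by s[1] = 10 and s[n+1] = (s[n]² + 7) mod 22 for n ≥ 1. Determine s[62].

19

Listing terms: s[1] = 10; s[2] = 19; s[3] = 16; s[4] = 21; s[5] = 8; s[6] = 5; s[7] = 10.
Since s[7] = s[1] = 10, the sequence is periodic with period 6.
(62 - 1) mod 6 = 1, so s[62] = s[2] = 19.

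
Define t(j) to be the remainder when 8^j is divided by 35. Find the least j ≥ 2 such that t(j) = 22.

We have t(1) = 8,  t(2) = 29,  t(3) = 22,  t(4) = 1,  t(5) = 8.
The sequence repeats with period 4.
The value 22 first appears (with j ≥ 2) at t(3).

3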